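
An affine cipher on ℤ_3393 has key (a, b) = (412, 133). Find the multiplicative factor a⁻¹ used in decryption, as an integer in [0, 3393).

gcd(3393, 412) by repeated division:
3393 = 8*412 + 97
412 = 4*97 + 24
97 = 4*24 + 1
24 = 24*1 + 0
The gcd is 1. Working backward:
1 = 97 − 4·24
1 = −4·412 + 17·97
1 = 17·3393 − 140·412
So 412·(-140) ≡ 1 (mod 3393), and -140 ≡ 3253 (mod 3393).

3253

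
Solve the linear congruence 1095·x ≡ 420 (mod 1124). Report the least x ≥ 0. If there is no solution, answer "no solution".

1032

First find gcd(1095, 1124):
1124 = 1*1095 + 29
1095 = 37*29 + 22
29 = 1*22 + 7
22 = 3*7 + 1
7 = 7*1 + 0
gcd = 1, so a unique solution mod 1124 exists.
Back-substitute for the Bézout coefficients:
1 = 22 − 3·7
1 = −3·29 + 4·22
1 = 4·1095 − 151·29
1 = −151·1124 + 155·1095
So 1095·(155) ≡ 1 (mod 1124), giving 1095⁻¹ ≡ 155.
x ≡ 1095⁻¹·420 ≡ 155·420 ≡ 1032 (mod 1124).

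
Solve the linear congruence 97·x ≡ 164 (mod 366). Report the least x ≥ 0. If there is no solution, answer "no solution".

296

First find gcd(97, 366):
366 = 3×97 + 75
97 = 1×75 + 22
75 = 3×22 + 9
22 = 2×9 + 4
9 = 2×4 + 1
4 = 4×1 + 0
gcd = 1, so a unique solution mod 366 exists.
Back-substitute for the Bézout coefficients:
1 = 9 − 2·4
1 = −2·22 + 5·9
1 = 5·75 − 17·22
1 = −17·97 + 22·75
1 = 22·366 − 83·97
So 97·(-83) ≡ 1 (mod 366), giving 97⁻¹ ≡ 283.
x ≡ 97⁻¹·164 ≡ 283·164 ≡ 296 (mod 366).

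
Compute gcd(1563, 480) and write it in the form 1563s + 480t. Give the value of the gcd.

Repeated division:
1563 = 3×480 + 123
480 = 3×123 + 111
123 = 1×111 + 12
111 = 9×12 + 3
12 = 4×3 + 0
gcd(1563, 480) = 3.
Back-substituting:
3 = 111 − 9·12
3 = −9·123 + 10·111
3 = 10·480 − 39·123
3 = −39·1563 + 127·480
So 3 = (-39)·1563 + (127)·480.

3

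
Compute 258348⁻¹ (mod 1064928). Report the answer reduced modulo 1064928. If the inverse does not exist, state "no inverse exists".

Compute gcd(258348, 1064928):
1064928 = 4·258348 + 31536
258348 = 8·31536 + 6060
31536 = 5·6060 + 1236
6060 = 4·1236 + 1116
1236 = 1·1116 + 120
1116 = 9·120 + 36
120 = 3·36 + 12
36 = 3·12 + 0
Since gcd = 12 > 1, 258348 is not a unit mod 1064928.

no inverse exists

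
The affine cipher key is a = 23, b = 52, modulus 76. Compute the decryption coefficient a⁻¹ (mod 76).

Extended Euclidean algorithm:
76 = 3*23 + 7
23 = 3*7 + 2
7 = 3*2 + 1
2 = 2*1 + 0
Since gcd(23, 76) = 1, back-substitute to write 1 as a combination:
1 = 7 − 3·2
1 = −3·23 + 10·7
1 = 10·76 − 33·23
Thus 23·(-33) ≡ 1 (mod 76); reducing, -33 mod 76 = 43.

43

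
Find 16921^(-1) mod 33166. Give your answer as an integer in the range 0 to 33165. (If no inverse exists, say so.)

gcd(33166, 16921) by repeated division:
33166 = 1·16921 + 16245
16921 = 1·16245 + 676
16245 = 24·676 + 21
676 = 32·21 + 4
21 = 5·4 + 1
4 = 4·1 + 0
Since gcd(16921, 33166) = 1, back-substitute to write 1 as a combination:
1 = 21 − 5·4
1 = −5·676 + 161·21
1 = 161·16245 − 3869·676
1 = −3869·16921 + 4030·16245
1 = 4030·33166 − 7899·16921
Thus 16921·(-7899) ≡ 1 (mod 33166); reducing, -7899 mod 33166 = 25267.

25267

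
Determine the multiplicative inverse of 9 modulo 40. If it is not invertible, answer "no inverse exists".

9

Apply the Euclidean algorithm to 40 and 9:
40 = 4×9 + 4
9 = 2×4 + 1
4 = 4×1 + 0
gcd = 1, so the inverse exists. Back-substitute:
1 = 9 − 2·4
1 = −2·40 + 9·9
So 9·9 ≡ 1 (mod 40).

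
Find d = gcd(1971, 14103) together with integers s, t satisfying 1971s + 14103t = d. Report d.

9

Euclidean algorithm:
14103 = 7*1971 + 306
1971 = 6*306 + 135
306 = 2*135 + 36
135 = 3*36 + 27
36 = 1*27 + 9
27 = 3*9 + 0
gcd(1971, 14103) = 9.
Working backward:
9 = 36 − 27
9 = −135 + 4·36
9 = 4·306 − 9·135
9 = −9·1971 + 58·306
9 = 58·14103 − 415·1971
So 9 = (58)·14103 + (-415)·1971.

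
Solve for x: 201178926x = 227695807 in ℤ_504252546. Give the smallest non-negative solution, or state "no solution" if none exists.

no solution

gcd(201178926, 504252546):
504252546 = 2*201178926 + 101894694
201178926 = 1*101894694 + 99284232
101894694 = 1*99284232 + 2610462
99284232 = 38*2610462 + 86676
2610462 = 30*86676 + 10182
86676 = 8*10182 + 5220
10182 = 1*5220 + 4962
5220 = 1*4962 + 258
4962 = 19*258 + 60
258 = 4*60 + 18
60 = 3*18 + 6
18 = 3*6 + 0
gcd = 6, but 6 ∤ 227695807, so the congruence has no solution.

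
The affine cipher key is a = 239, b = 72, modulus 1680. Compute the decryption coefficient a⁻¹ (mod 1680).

239

gcd(1680, 239) by repeated division:
1680 = 7·239 + 7
239 = 34·7 + 1
7 = 7·1 + 0
gcd = 1, so the inverse exists. Back-substitute:
1 = 239 − 34·7
1 = −34·1680 + 239·239
So 239·239 ≡ 1 (mod 1680).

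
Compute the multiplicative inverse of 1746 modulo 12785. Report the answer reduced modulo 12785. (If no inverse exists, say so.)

gcd(12785, 1746) by repeated division:
12785 = 7·1746 + 563
1746 = 3·563 + 57
563 = 9·57 + 50
57 = 1·50 + 7
50 = 7·7 + 1
7 = 7·1 + 0
gcd = 1, so the inverse exists. Back-substitute:
1 = 50 − 7·7
1 = −7·57 + 8·50
1 = 8·563 − 79·57
1 = −79·1746 + 245·563
1 = 245·12785 − 1794·1746
Thus 1746·(-1794) ≡ 1 (mod 12785); reducing, -1794 mod 12785 = 10991.

10991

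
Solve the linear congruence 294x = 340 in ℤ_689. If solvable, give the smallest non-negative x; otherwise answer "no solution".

First find gcd(294, 689):
689 = 2×294 + 101
294 = 2×101 + 92
101 = 1×92 + 9
92 = 10×9 + 2
9 = 4×2 + 1
2 = 2×1 + 0
gcd = 1, so a unique solution mod 689 exists.
Back-substitute for the Bézout coefficients:
1 = 9 − 4·2
1 = −4·92 + 41·9
1 = 41·101 − 45·92
1 = −45·294 + 131·101
1 = 131·689 − 307·294
So 294·(-307) ≡ 1 (mod 689), giving 294⁻¹ ≡ 382.
x ≡ 294⁻¹·340 ≡ 382·340 ≡ 348 (mod 689).

348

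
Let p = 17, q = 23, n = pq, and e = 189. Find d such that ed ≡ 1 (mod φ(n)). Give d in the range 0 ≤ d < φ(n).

φ(n) = (p−1)(q−1) = 16·22 = 352.
Need d with 189·d ≡ 1 (mod 352). Apply the extended Euclidean algorithm:
352 = 1*189 + 163
189 = 1*163 + 26
163 = 6*26 + 7
26 = 3*7 + 5
7 = 1*5 + 2
5 = 2*2 + 1
2 = 2*1 + 0
Back-substitute:
1 = 5 − 2·2
1 = −2·7 + 3·5
1 = 3·26 − 11·7
1 = −11·163 + 69·26
1 = 69·189 − 80·163
1 = −80·352 + 149·189
So 189·149 ≡ 1 (mod 352), hence d = 149.

149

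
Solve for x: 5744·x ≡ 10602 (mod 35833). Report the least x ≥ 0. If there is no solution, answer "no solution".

First find gcd(5744, 35833):
35833 = 6×5744 + 1369
5744 = 4×1369 + 268
1369 = 5×268 + 29
268 = 9×29 + 7
29 = 4×7 + 1
7 = 7×1 + 0
gcd = 1, so a unique solution mod 35833 exists.
Back-substitute for the Bézout coefficients:
1 = 29 − 4·7
1 = −4·268 + 37·29
1 = 37·1369 − 189·268
1 = −189·5744 + 793·1369
1 = 793·35833 − 4947·5744
So 5744·(-4947) ≡ 1 (mod 35833), giving 5744⁻¹ ≡ 30886.
x ≡ 5744⁻¹·10602 ≡ 30886·10602 ≡ 11418 (mod 35833).

11418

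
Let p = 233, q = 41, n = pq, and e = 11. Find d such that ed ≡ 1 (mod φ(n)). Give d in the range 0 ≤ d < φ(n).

2531

φ(n) = (p−1)(q−1) = 232·40 = 9280.
Need d with 11·d ≡ 1 (mod 9280). Apply the extended Euclidean algorithm:
9280 = 843×11 + 7
11 = 1×7 + 4
7 = 1×4 + 3
4 = 1×3 + 1
3 = 3×1 + 0
Back-substitute:
1 = 4 − 3
1 = −7 + 2·4
1 = 2·11 − 3·7
1 = −3·9280 + 2531·11
So 11·2531 ≡ 1 (mod 9280), hence d = 2531.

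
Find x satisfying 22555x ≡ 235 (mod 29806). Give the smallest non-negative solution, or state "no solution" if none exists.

6059

First find gcd(22555, 29806):
29806 = 1×22555 + 7251
22555 = 3×7251 + 802
7251 = 9×802 + 33
802 = 24×33 + 10
33 = 3×10 + 3
10 = 3×3 + 1
3 = 3×1 + 0
gcd = 1, so a unique solution mod 29806 exists.
Back-substitute for the Bézout coefficients:
1 = 10 − 3·3
1 = −3·33 + 10·10
1 = 10·802 − 243·33
1 = −243·7251 + 2197·802
1 = 2197·22555 − 6834·7251
1 = −6834·29806 + 9031·22555
So 22555·(9031) ≡ 1 (mod 29806), giving 22555⁻¹ ≡ 9031.
x ≡ 22555⁻¹·235 ≡ 9031·235 ≡ 6059 (mod 29806).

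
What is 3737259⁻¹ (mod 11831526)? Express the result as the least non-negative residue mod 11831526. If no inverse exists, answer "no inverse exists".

Compute gcd(3737259, 11831526):
11831526 = 3·3737259 + 619749
3737259 = 6·619749 + 18765
619749 = 33·18765 + 504
18765 = 37·504 + 117
504 = 4·117 + 36
117 = 3·36 + 9
36 = 4·9 + 0
gcd(3737259, 11831526) = 9 ≠ 1, so 3737259 has no multiplicative inverse modulo 11831526.

no inverse exists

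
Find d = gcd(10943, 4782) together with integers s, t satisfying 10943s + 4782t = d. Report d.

1

Apply Euclid's algorithm to 10943 and 4782:
10943 = 2·4782 + 1379
4782 = 3·1379 + 645
1379 = 2·645 + 89
645 = 7·89 + 22
89 = 4·22 + 1
22 = 22·1 + 0
gcd(10943, 4782) = 1.
Working backward:
1 = 89 − 4·22
1 = −4·645 + 29·89
1 = 29·1379 − 62·645
1 = −62·4782 + 215·1379
1 = 215·10943 − 492·4782
So 1 = (215)·10943 + (-492)·4782.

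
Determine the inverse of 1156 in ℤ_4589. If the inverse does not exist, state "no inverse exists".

Run Euclid on (4589, 1156):
4589 = 3*1156 + 1121
1156 = 1*1121 + 35
1121 = 32*35 + 1
35 = 35*1 + 0
Since gcd(1156, 4589) = 1, back-substitute to write 1 as a combination:
1 = 1121 − 32·35
1 = −32·1156 + 33·1121
1 = 33·4589 − 131·1156
Hence 1156⁻¹ ≡ -131 ≡ 4458 (mod 4589).

4458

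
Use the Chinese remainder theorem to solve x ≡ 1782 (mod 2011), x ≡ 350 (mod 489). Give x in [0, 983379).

Write x = 1782 + 2011·k. Then 2011·k ≡ 350 − 1782 ≡ 35 (mod 489).
Need 2011⁻¹ mod 489. Extended Euclid on (489, 55):
489 = 8*55 + 49
55 = 1*49 + 6
49 = 8*6 + 1
6 = 6*1 + 0
Back-substitute:
1 = 49 − 8·6
1 = −8·55 + 9·49
1 = 9·489 − 80·55
2011⁻¹ ≡ 409 (mod 489), so k ≡ 409·35 ≡ 134 (mod 489).
x = 1782 + 2011·134 = 271256.

271256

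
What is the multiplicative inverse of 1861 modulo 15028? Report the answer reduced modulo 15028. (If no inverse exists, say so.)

4401

Apply the Euclidean algorithm to 15028 and 1861:
15028 = 8*1861 + 140
1861 = 13*140 + 41
140 = 3*41 + 17
41 = 2*17 + 7
17 = 2*7 + 3
7 = 2*3 + 1
3 = 3*1 + 0
gcd = 1, so the inverse exists. Back-substitute:
1 = 7 − 2·3
1 = −2·17 + 5·7
1 = 5·41 − 12·17
1 = −12·140 + 41·41
1 = 41·1861 − 545·140
1 = −545·15028 + 4401·1861
So 1861·4401 ≡ 1 (mod 15028).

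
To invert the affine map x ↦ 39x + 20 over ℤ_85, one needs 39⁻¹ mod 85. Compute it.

Run Euclid on (85, 39):
85 = 2*39 + 7
39 = 5*7 + 4
7 = 1*4 + 3
4 = 1*3 + 1
3 = 3*1 + 0
Since gcd(39, 85) = 1, back-substitute to write 1 as a combination:
1 = 4 − 3
1 = −7 + 2·4
1 = 2·39 − 11·7
1 = −11·85 + 24·39
So 39·24 ≡ 1 (mod 85).

24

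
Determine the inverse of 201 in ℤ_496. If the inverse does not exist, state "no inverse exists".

Run Euclid on (496, 201):
496 = 2×201 + 94
201 = 2×94 + 13
94 = 7×13 + 3
13 = 4×3 + 1
3 = 3×1 + 0
The gcd is 1. Working backward:
1 = 13 − 4·3
1 = −4·94 + 29·13
1 = 29·201 − 62·94
1 = −62·496 + 153·201
So 201·153 ≡ 1 (mod 496).

153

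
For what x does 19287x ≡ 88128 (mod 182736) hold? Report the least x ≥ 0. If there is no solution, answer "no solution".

First find gcd(19287, 182736):
182736 = 9*19287 + 9153
19287 = 2*9153 + 981
9153 = 9*981 + 324
981 = 3*324 + 9
324 = 36*9 + 0
gcd = 9 and 9 | 88128, so solutions exist. Divide through by 9: 2143x ≡ 9792 (mod 20304).
Now find 2143⁻¹ mod 20304:
20304 = 9×2143 + 1017
2143 = 2×1017 + 109
1017 = 9×109 + 36
109 = 3×36 + 1
36 = 36×1 + 0
Back-substitute:
1 = 109 − 3·36
1 = −3·1017 + 28·109
1 = 28·2143 − 59·1017
1 = −59·20304 + 559·2143
So 2143⁻¹ ≡ 559 (mod 20304).
Then x ≡ 559·9792 ≡ 11952 (mod 20304); the smallest non-negative solution is x = 11952.

11952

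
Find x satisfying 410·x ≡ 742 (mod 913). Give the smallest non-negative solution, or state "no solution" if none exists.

416

First find gcd(410, 913):
913 = 2*410 + 93
410 = 4*93 + 38
93 = 2*38 + 17
38 = 2*17 + 4
17 = 4*4 + 1
4 = 4*1 + 0
gcd = 1, so a unique solution mod 913 exists.
Back-substitute for the Bézout coefficients:
1 = 17 − 4·4
1 = −4·38 + 9·17
1 = 9·93 − 22·38
1 = −22·410 + 97·93
1 = 97·913 − 216·410
So 410·(-216) ≡ 1 (mod 913), giving 410⁻¹ ≡ 697.
x ≡ 410⁻¹·742 ≡ 697·742 ≡ 416 (mod 913).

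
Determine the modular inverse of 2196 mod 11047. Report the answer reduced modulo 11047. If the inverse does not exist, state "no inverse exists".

Apply the Euclidean algorithm to 11047 and 2196:
11047 = 5×2196 + 67
2196 = 32×67 + 52
67 = 1×52 + 15
52 = 3×15 + 7
15 = 2×7 + 1
7 = 7×1 + 0
gcd = 1, so the inverse exists. Back-substitute:
1 = 15 − 2·7
1 = −2·52 + 7·15
1 = 7·67 − 9·52
1 = −9·2196 + 295·67
1 = 295·11047 − 1484·2196
So 2196·(-1484) ≡ 1 (mod 11047), and -1484 ≡ 9563 (mod 11047).

9563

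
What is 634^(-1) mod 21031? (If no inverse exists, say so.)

Apply the Euclidean algorithm to 21031 and 634:
21031 = 33×634 + 109
634 = 5×109 + 89
109 = 1×89 + 20
89 = 4×20 + 9
20 = 2×9 + 2
9 = 4×2 + 1
2 = 2×1 + 0
The gcd is 1. Working backward:
1 = 9 − 4·2
1 = −4·20 + 9·9
1 = 9·89 − 40·20
1 = −40·109 + 49·89
1 = 49·634 − 285·109
1 = −285·21031 + 9454·634
So 634·9454 ≡ 1 (mod 21031).

9454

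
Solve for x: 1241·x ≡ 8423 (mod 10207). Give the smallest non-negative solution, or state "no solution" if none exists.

7368

First find gcd(1241, 10207):
10207 = 8×1241 + 279
1241 = 4×279 + 125
279 = 2×125 + 29
125 = 4×29 + 9
29 = 3×9 + 2
9 = 4×2 + 1
2 = 2×1 + 0
gcd = 1, so a unique solution mod 10207 exists.
Back-substitute for the Bézout coefficients:
1 = 9 − 4·2
1 = −4·29 + 13·9
1 = 13·125 − 56·29
1 = −56·279 + 125·125
1 = 125·1241 − 556·279
1 = −556·10207 + 4573·1241
So 1241·(4573) ≡ 1 (mod 10207), giving 1241⁻¹ ≡ 4573.
x ≡ 1241⁻¹·8423 ≡ 4573·8423 ≡ 7368 (mod 10207).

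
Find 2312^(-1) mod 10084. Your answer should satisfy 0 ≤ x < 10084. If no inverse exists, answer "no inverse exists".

no inverse exists

Compute gcd(2312, 10084):
10084 = 4*2312 + 836
2312 = 2*836 + 640
836 = 1*640 + 196
640 = 3*196 + 52
196 = 3*52 + 40
52 = 1*40 + 12
40 = 3*12 + 4
12 = 3*4 + 0
gcd(2312, 10084) = 4 ≠ 1, so 2312 has no multiplicative inverse modulo 10084.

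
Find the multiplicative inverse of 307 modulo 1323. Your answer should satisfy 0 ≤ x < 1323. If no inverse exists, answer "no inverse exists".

gcd(1323, 307) by repeated division:
1323 = 4·307 + 95
307 = 3·95 + 22
95 = 4·22 + 7
22 = 3·7 + 1
7 = 7·1 + 0
gcd = 1, so the inverse exists. Back-substitute:
1 = 22 − 3·7
1 = −3·95 + 13·22
1 = 13·307 − 42·95
1 = −42·1323 + 181·307
So 307·181 ≡ 1 (mod 1323).

181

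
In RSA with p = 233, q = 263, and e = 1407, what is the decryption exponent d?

22767

φ(n) = (p−1)(q−1) = 232·262 = 60784.
Need d with 1407·d ≡ 1 (mod 60784). Apply the extended Euclidean algorithm:
60784 = 43×1407 + 283
1407 = 4×283 + 275
283 = 1×275 + 8
275 = 34×8 + 3
8 = 2×3 + 2
3 = 1×2 + 1
2 = 2×1 + 0
Back-substitute:
1 = 3 − 2
1 = −8 + 3·3
1 = 3·275 − 103·8
1 = −103·283 + 106·275
1 = 106·1407 − 527·283
1 = −527·60784 + 22767·1407
So 1407·22767 ≡ 1 (mod 60784), hence d = 22767.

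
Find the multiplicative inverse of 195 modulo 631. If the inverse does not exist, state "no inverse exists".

gcd(631, 195) by repeated division:
631 = 3×195 + 46
195 = 4×46 + 11
46 = 4×11 + 2
11 = 5×2 + 1
2 = 2×1 + 0
Since gcd(195, 631) = 1, back-substitute to write 1 as a combination:
1 = 11 − 5·2
1 = −5·46 + 21·11
1 = 21·195 − 89·46
1 = −89·631 + 288·195
So 195·288 ≡ 1 (mod 631).

288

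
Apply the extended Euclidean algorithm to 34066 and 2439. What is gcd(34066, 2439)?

1

Repeated division:
34066 = 13·2439 + 2359
2439 = 1·2359 + 80
2359 = 29·80 + 39
80 = 2·39 + 2
39 = 19·2 + 1
2 = 2·1 + 0
gcd(34066, 2439) = 1.
Working backward:
1 = 39 − 19·2
1 = −19·80 + 39·39
1 = 39·2359 − 1150·80
1 = −1150·2439 + 1189·2359
1 = 1189·34066 − 16607·2439
So 1 = (1189)·34066 + (-16607)·2439.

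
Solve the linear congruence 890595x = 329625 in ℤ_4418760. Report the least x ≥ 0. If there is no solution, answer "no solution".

First find gcd(890595, 4418760):
4418760 = 4*890595 + 856380
890595 = 1*856380 + 34215
856380 = 25*34215 + 1005
34215 = 34*1005 + 45
1005 = 22*45 + 15
45 = 3*15 + 0
gcd = 15 and 15 | 329625, so solutions exist. Divide through by 15: 59373x ≡ 21975 (mod 294584).
Now find 59373⁻¹ mod 294584:
294584 = 4×59373 + 57092
59373 = 1×57092 + 2281
57092 = 25×2281 + 67
2281 = 34×67 + 3
67 = 22×3 + 1
3 = 3×1 + 0
Back-substitute:
1 = 67 − 22·3
1 = −22·2281 + 749·67
1 = 749·57092 − 18747·2281
1 = −18747·59373 + 19496·57092
1 = 19496·294584 − 96731·59373
So 59373·(-96731) ≡ 1 (mod 294584), i.e. 59373⁻¹ ≡ 197853.
Then x ≡ 197853·21975 ≡ 54419 (mod 294584); the smallest non-negative solution is x = 54419.

54419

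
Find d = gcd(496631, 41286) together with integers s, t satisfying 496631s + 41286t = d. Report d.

1

Apply Euclid's algorithm to 496631 and 41286:
496631 = 12*41286 + 1199
41286 = 34*1199 + 520
1199 = 2*520 + 159
520 = 3*159 + 43
159 = 3*43 + 30
43 = 1*30 + 13
30 = 2*13 + 4
13 = 3*4 + 1
4 = 4*1 + 0
gcd(496631, 41286) = 1.
Back-substituting:
1 = 13 − 3·4
1 = −3·30 + 7·13
1 = 7·43 − 10·30
1 = −10·159 + 37·43
1 = 37·520 − 121·159
1 = −121·1199 + 279·520
1 = 279·41286 − 9607·1199
1 = −9607·496631 + 115563·41286
So 1 = (-9607)·496631 + (115563)·41286.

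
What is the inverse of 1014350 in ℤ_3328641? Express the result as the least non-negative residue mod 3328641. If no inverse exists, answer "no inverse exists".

Apply the Euclidean algorithm to 3328641 and 1014350:
3328641 = 3*1014350 + 285591
1014350 = 3*285591 + 157577
285591 = 1*157577 + 128014
157577 = 1*128014 + 29563
128014 = 4*29563 + 9762
29563 = 3*9762 + 277
9762 = 35*277 + 67
277 = 4*67 + 9
67 = 7*9 + 4
9 = 2*4 + 1
4 = 4*1 + 0
gcd = 1, so the inverse exists. Back-substitute:
1 = 9 − 2·4
1 = −2·67 + 15·9
1 = 15·277 − 62·67
1 = −62·9762 + 2185·277
1 = 2185·29563 − 6617·9762
1 = −6617·128014 + 28653·29563
1 = 28653·157577 − 35270·128014
1 = −35270·285591 + 63923·157577
1 = 63923·1014350 − 227039·285591
1 = −227039·3328641 + 745040·1014350
So 1014350·745040 ≡ 1 (mod 3328641).

745040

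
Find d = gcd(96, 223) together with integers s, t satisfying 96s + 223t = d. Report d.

Euclidean algorithm:
223 = 2*96 + 31
96 = 3*31 + 3
31 = 10*3 + 1
3 = 3*1 + 0
gcd(96, 223) = 1.
Express as a combination:
1 = 31 − 10·3
1 = −10·96 + 31·31
1 = 31·223 − 72·96
So 1 = (31)·223 + (-72)·96.

1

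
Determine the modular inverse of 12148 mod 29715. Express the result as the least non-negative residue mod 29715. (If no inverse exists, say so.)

3652

Extended Euclidean algorithm:
29715 = 2×12148 + 5419
12148 = 2×5419 + 1310
5419 = 4×1310 + 179
1310 = 7×179 + 57
179 = 3×57 + 8
57 = 7×8 + 1
8 = 8×1 + 0
Since gcd(12148, 29715) = 1, back-substitute to write 1 as a combination:
1 = 57 − 7·8
1 = −7·179 + 22·57
1 = 22·1310 − 161·179
1 = −161·5419 + 666·1310
1 = 666·12148 − 1493·5419
1 = −1493·29715 + 3652·12148
So 12148·3652 ≡ 1 (mod 29715).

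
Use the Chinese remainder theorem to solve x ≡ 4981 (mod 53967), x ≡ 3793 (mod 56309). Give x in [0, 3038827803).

Write x = 4981 + 53967·k. Then 53967·k ≡ 3793 − 4981 ≡ 55121 (mod 56309).
Need 53967⁻¹ mod 56309. Extended Euclid on (56309, 53967):
56309 = 1*53967 + 2342
53967 = 23*2342 + 101
2342 = 23*101 + 19
101 = 5*19 + 6
19 = 3*6 + 1
6 = 6*1 + 0
Back-substitute:
1 = 19 − 3·6
1 = −3·101 + 16·19
1 = 16·2342 − 371·101
1 = −371·53967 + 8549·2342
1 = 8549·56309 − 8920·53967
53967⁻¹ ≡ 47389 (mod 56309), so k ≡ 47389·55121 ≡ 10868 (mod 56309).
x = 4981 + 53967·10868 = 586518337.

586518337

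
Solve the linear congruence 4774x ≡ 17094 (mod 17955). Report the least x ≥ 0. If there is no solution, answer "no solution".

First find gcd(4774, 17955):
17955 = 3*4774 + 3633
4774 = 1*3633 + 1141
3633 = 3*1141 + 210
1141 = 5*210 + 91
210 = 2*91 + 28
91 = 3*28 + 7
28 = 4*7 + 0
gcd = 7 and 7 | 17094, so solutions exist. Divide through by 7: 682x ≡ 2442 (mod 2565).
Now find 682⁻¹ mod 2565:
2565 = 3×682 + 519
682 = 1×519 + 163
519 = 3×163 + 30
163 = 5×30 + 13
30 = 2×13 + 4
13 = 3×4 + 1
4 = 4×1 + 0
Back-substitute:
1 = 13 − 3·4
1 = −3·30 + 7·13
1 = 7·163 − 38·30
1 = −38·519 + 121·163
1 = 121·682 − 159·519
1 = −159·2565 + 598·682
So 682⁻¹ ≡ 598 (mod 2565).
Then x ≡ 598·2442 ≡ 831 (mod 2565); the smallest non-negative solution is x = 831.

831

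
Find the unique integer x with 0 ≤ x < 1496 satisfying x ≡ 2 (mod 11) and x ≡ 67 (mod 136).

Write x = 2 + 11·k. Then 11·k ≡ 67 − 2 ≡ 65 (mod 136).
Need 11⁻¹ mod 136. Extended Euclid on (136, 11):
136 = 12*11 + 4
11 = 2*4 + 3
4 = 1*3 + 1
3 = 3*1 + 0
Back-substitute:
1 = 4 − 3
1 = −11 + 3·4
1 = 3·136 − 37·11
11⁻¹ ≡ 99 (mod 136), so k ≡ 99·65 ≡ 43 (mod 136).
x = 2 + 11·43 = 475.

475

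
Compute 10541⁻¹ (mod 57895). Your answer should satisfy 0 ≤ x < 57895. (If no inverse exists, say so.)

25891

gcd(57895, 10541) by repeated division:
57895 = 5·10541 + 5190
10541 = 2·5190 + 161
5190 = 32·161 + 38
161 = 4·38 + 9
38 = 4·9 + 2
9 = 4·2 + 1
2 = 2·1 + 0
gcd = 1, so the inverse exists. Back-substitute:
1 = 9 − 4·2
1 = −4·38 + 17·9
1 = 17·161 − 72·38
1 = −72·5190 + 2321·161
1 = 2321·10541 − 4714·5190
1 = −4714·57895 + 25891·10541
So 10541·25891 ≡ 1 (mod 57895).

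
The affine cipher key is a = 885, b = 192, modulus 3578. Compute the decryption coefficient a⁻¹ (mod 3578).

gcd(3578, 885) by repeated division:
3578 = 4·885 + 38
885 = 23·38 + 11
38 = 3·11 + 5
11 = 2·5 + 1
5 = 5·1 + 0
The gcd is 1. Working backward:
1 = 11 − 2·5
1 = −2·38 + 7·11
1 = 7·885 − 163·38
1 = −163·3578 + 659·885
So 885·659 ≡ 1 (mod 3578).

659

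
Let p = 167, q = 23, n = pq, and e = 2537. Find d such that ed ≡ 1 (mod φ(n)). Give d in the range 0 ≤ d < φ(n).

φ(n) = (p−1)(q−1) = 166·22 = 3652.
Need d with 2537·d ≡ 1 (mod 3652). Apply the extended Euclidean algorithm:
3652 = 1×2537 + 1115
2537 = 2×1115 + 307
1115 = 3×307 + 194
307 = 1×194 + 113
194 = 1×113 + 81
113 = 1×81 + 32
81 = 2×32 + 17
32 = 1×17 + 15
17 = 1×15 + 2
15 = 7×2 + 1
2 = 2×1 + 0
Back-substitute:
1 = 15 − 7·2
1 = −7·17 + 8·15
1 = 8·32 − 15·17
1 = −15·81 + 38·32
1 = 38·113 − 53·81
1 = −53·194 + 91·113
1 = 91·307 − 144·194
1 = −144·1115 + 523·307
1 = 523·2537 − 1190·1115
1 = −1190·3652 + 1713·2537
So 2537·1713 ≡ 1 (mod 3652), hence d = 1713.

1713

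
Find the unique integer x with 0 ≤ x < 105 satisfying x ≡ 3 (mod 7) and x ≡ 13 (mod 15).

73

Write x = 3 + 7·k. Then 7·k ≡ 13 − 3 ≡ 10 (mod 15).
Need 7⁻¹ mod 15. Extended Euclid on (15, 7):
15 = 2×7 + 1
7 = 7×1 + 0
Back-substitute:
1 = 15 − 2·7
7⁻¹ ≡ 13 (mod 15), so k ≡ 13·10 ≡ 10 (mod 15).
x = 3 + 7·10 = 73.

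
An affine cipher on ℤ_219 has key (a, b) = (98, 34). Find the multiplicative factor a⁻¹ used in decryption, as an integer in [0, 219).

38

Run Euclid on (219, 98):
219 = 2×98 + 23
98 = 4×23 + 6
23 = 3×6 + 5
6 = 1×5 + 1
5 = 5×1 + 0
The gcd is 1. Working backward:
1 = 6 − 5
1 = −23 + 4·6
1 = 4·98 − 17·23
1 = −17·219 + 38·98
So 98·38 ≡ 1 (mod 219).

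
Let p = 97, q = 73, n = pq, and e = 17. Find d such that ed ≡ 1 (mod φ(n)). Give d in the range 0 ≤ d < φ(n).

φ(n) = (p−1)(q−1) = 96·72 = 6912.
Need d with 17·d ≡ 1 (mod 6912). Apply the extended Euclidean algorithm:
6912 = 406×17 + 10
17 = 1×10 + 7
10 = 1×7 + 3
7 = 2×3 + 1
3 = 3×1 + 0
Back-substitute:
1 = 7 − 2·3
1 = −2·10 + 3·7
1 = 3·17 − 5·10
1 = −5·6912 + 2033·17
So 17·2033 ≡ 1 (mod 6912), hence d = 2033.

2033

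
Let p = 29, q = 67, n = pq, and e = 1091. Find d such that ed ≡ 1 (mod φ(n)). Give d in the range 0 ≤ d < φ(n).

φ(n) = (p−1)(q−1) = 28·66 = 1848.
Need d with 1091·d ≡ 1 (mod 1848). Apply the extended Euclidean algorithm:
1848 = 1*1091 + 757
1091 = 1*757 + 334
757 = 2*334 + 89
334 = 3*89 + 67
89 = 1*67 + 22
67 = 3*22 + 1
22 = 22*1 + 0
Back-substitute:
1 = 67 − 3·22
1 = −3·89 + 4·67
1 = 4·334 − 15·89
1 = −15·757 + 34·334
1 = 34·1091 − 49·757
1 = −49·1848 + 83·1091
So 1091·83 ≡ 1 (mod 1848), hence d = 83.

83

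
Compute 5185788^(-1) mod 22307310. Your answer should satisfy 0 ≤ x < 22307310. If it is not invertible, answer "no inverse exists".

no inverse exists

Compute gcd(5185788, 22307310):
22307310 = 4*5185788 + 1564158
5185788 = 3*1564158 + 493314
1564158 = 3*493314 + 84216
493314 = 5*84216 + 72234
84216 = 1*72234 + 11982
72234 = 6*11982 + 342
11982 = 35*342 + 12
342 = 28*12 + 6
12 = 2*6 + 0
Since gcd = 6 > 1, 5185788 is not a unit mod 22307310.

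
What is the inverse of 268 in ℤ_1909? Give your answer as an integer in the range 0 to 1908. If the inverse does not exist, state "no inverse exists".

gcd(1909, 268) by repeated division:
1909 = 7·268 + 33
268 = 8·33 + 4
33 = 8·4 + 1
4 = 4·1 + 0
The gcd is 1. Working backward:
1 = 33 − 8·4
1 = −8·268 + 65·33
1 = 65·1909 − 463·268
Hence 268⁻¹ ≡ -463 ≡ 1446 (mod 1909).

1446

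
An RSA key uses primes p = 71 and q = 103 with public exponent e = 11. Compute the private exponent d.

6491

φ(n) = (p−1)(q−1) = 70·102 = 7140.
Need d with 11·d ≡ 1 (mod 7140). Apply the extended Euclidean algorithm:
7140 = 649*11 + 1
11 = 11*1 + 0
Back-substitute:
1 = 7140 − 649·11
So 11·(-649) ≡ 1 (mod 7140), hence d ≡ -649 ≡ 6491 (mod 7140).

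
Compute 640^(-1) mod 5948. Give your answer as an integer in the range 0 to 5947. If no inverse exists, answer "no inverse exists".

Compute gcd(640, 5948):
5948 = 9×640 + 188
640 = 3×188 + 76
188 = 2×76 + 36
76 = 2×36 + 4
36 = 9×4 + 0
gcd(640, 5948) = 4 ≠ 1, so 640 has no multiplicative inverse modulo 5948.

no inverse exists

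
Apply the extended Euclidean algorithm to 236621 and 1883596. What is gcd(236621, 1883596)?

Apply Euclid's algorithm to 1883596 and 236621:
1883596 = 7×236621 + 227249
236621 = 1×227249 + 9372
227249 = 24×9372 + 2321
9372 = 4×2321 + 88
2321 = 26×88 + 33
88 = 2×33 + 22
33 = 1×22 + 11
22 = 2×11 + 0
gcd(236621, 1883596) = 11.
Back-substituting:
11 = 33 − 22
11 = −88 + 3·33
11 = 3·2321 − 79·88
11 = −79·9372 + 319·2321
11 = 319·227249 − 7735·9372
11 = −7735·236621 + 8054·227249
11 = 8054·1883596 − 64113·236621
So 11 = (8054)·1883596 + (-64113)·236621.

11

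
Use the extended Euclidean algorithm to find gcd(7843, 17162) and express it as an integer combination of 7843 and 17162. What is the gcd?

1

Repeated division:
17162 = 2·7843 + 1476
7843 = 5·1476 + 463
1476 = 3·463 + 87
463 = 5·87 + 28
87 = 3·28 + 3
28 = 9·3 + 1
3 = 3·1 + 0
gcd(7843, 17162) = 1.
Back-substituting:
1 = 28 − 9·3
1 = −9·87 + 28·28
1 = 28·463 − 149·87
1 = −149·1476 + 475·463
1 = 475·7843 − 2524·1476
1 = −2524·17162 + 5523·7843
So 1 = (-2524)·17162 + (5523)·7843.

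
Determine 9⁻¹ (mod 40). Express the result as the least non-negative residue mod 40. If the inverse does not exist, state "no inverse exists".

gcd(40, 9) by repeated division:
40 = 4×9 + 4
9 = 2×4 + 1
4 = 4×1 + 0
Since gcd(9, 40) = 1, back-substitute to write 1 as a combination:
1 = 9 − 2·4
1 = −2·40 + 9·9
So 9·9 ≡ 1 (mod 40).

9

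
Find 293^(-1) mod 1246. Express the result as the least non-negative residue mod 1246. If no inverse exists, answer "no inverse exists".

Apply the Euclidean algorithm to 1246 and 293:
1246 = 4×293 + 74
293 = 3×74 + 71
74 = 1×71 + 3
71 = 23×3 + 2
3 = 1×2 + 1
2 = 2×1 + 0
The gcd is 1. Working backward:
1 = 3 − 2
1 = −71 + 24·3
1 = 24·74 − 25·71
1 = −25·293 + 99·74
1 = 99·1246 − 421·293
So 293·(-421) ≡ 1 (mod 1246), and -421 ≡ 825 (mod 1246).

825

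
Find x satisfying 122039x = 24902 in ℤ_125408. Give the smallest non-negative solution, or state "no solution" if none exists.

First find gcd(122039, 125408):
125408 = 1·122039 + 3369
122039 = 36·3369 + 755
3369 = 4·755 + 349
755 = 2·349 + 57
349 = 6·57 + 7
57 = 8·7 + 1
7 = 7·1 + 0
gcd = 1, so a unique solution mod 125408 exists.
Back-substitute for the Bézout coefficients:
1 = 57 − 8·7
1 = −8·349 + 49·57
1 = 49·755 − 106·349
1 = −106·3369 + 473·755
1 = 473·122039 − 17134·3369
1 = −17134·125408 + 17607·122039
So 122039·(17607) ≡ 1 (mod 125408), giving 122039⁻¹ ≡ 17607.
x ≡ 122039⁻¹·24902 ≡ 17607·24902 ≡ 23146 (mod 125408).

23146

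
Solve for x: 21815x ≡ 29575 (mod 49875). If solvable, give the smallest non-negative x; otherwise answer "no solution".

First find gcd(21815, 49875):
49875 = 2·21815 + 6245
21815 = 3·6245 + 3080
6245 = 2·3080 + 85
3080 = 36·85 + 20
85 = 4·20 + 5
20 = 4·5 + 0
gcd = 5 and 5 | 29575, so solutions exist. Divide through by 5: 4363x ≡ 5915 (mod 9975).
Now find 4363⁻¹ mod 9975:
9975 = 2×4363 + 1249
4363 = 3×1249 + 616
1249 = 2×616 + 17
616 = 36×17 + 4
17 = 4×4 + 1
4 = 4×1 + 0
Back-substitute:
1 = 17 − 4·4
1 = −4·616 + 145·17
1 = 145·1249 − 294·616
1 = −294·4363 + 1027·1249
1 = 1027·9975 − 2348·4363
So 4363·(-2348) ≡ 1 (mod 9975), i.e. 4363⁻¹ ≡ 7627.
Then x ≡ 7627·5915 ≡ 6755 (mod 9975); the smallest non-negative solution is x = 6755.

6755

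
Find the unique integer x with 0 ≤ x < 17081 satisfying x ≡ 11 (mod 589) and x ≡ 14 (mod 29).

5901

Write x = 11 + 589·k. Then 589·k ≡ 14 − 11 ≡ 3 (mod 29).
Need 589⁻¹ mod 29. Extended Euclid on (29, 9):
29 = 3·9 + 2
9 = 4·2 + 1
2 = 2·1 + 0
Back-substitute:
1 = 9 − 4·2
1 = −4·29 + 13·9
589⁻¹ ≡ 13 (mod 29), so k ≡ 13·3 ≡ 10 (mod 29).
x = 11 + 589·10 = 5901.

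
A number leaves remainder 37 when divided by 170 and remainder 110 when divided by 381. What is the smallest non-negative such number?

Write x = 37 + 170·k. Then 170·k ≡ 110 − 37 ≡ 73 (mod 381).
Need 170⁻¹ mod 381. Extended Euclid on (381, 170):
381 = 2*170 + 41
170 = 4*41 + 6
41 = 6*6 + 5
6 = 1*5 + 1
5 = 5*1 + 0
Back-substitute:
1 = 6 − 5
1 = −41 + 7·6
1 = 7·170 − 29·41
1 = −29·381 + 65·170
170⁻¹ ≡ 65 (mod 381), so k ≡ 65·73 ≡ 173 (mod 381).
x = 37 + 170·173 = 29447.

29447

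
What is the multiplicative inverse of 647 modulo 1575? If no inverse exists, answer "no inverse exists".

908

Run Euclid on (1575, 647):
1575 = 2×647 + 281
647 = 2×281 + 85
281 = 3×85 + 26
85 = 3×26 + 7
26 = 3×7 + 5
7 = 1×5 + 2
5 = 2×2 + 1
2 = 2×1 + 0
The gcd is 1. Working backward:
1 = 5 − 2·2
1 = −2·7 + 3·5
1 = 3·26 − 11·7
1 = −11·85 + 36·26
1 = 36·281 − 119·85
1 = −119·647 + 274·281
1 = 274·1575 − 667·647
So 647·(-667) ≡ 1 (mod 1575), and -667 ≡ 908 (mod 1575).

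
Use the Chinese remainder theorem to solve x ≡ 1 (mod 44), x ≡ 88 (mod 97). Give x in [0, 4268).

Write x = 1 + 44·k. Then 44·k ≡ 88 − 1 ≡ 87 (mod 97).
Need 44⁻¹ mod 97. Extended Euclid on (97, 44):
97 = 2·44 + 9
44 = 4·9 + 8
9 = 1·8 + 1
8 = 8·1 + 0
Back-substitute:
1 = 9 − 8
1 = −44 + 5·9
1 = 5·97 − 11·44
44⁻¹ ≡ 86 (mod 97), so k ≡ 86·87 ≡ 13 (mod 97).
x = 1 + 44·13 = 573.

573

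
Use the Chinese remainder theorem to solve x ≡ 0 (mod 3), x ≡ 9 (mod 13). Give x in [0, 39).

Write x = 0 + 3·k. Then 3·k ≡ 9 − 0 ≡ 9 (mod 13).
Need 3⁻¹ mod 13. Extended Euclid on (13, 3):
13 = 4·3 + 1
3 = 3·1 + 0
Back-substitute:
1 = 13 − 4·3
3⁻¹ ≡ 9 (mod 13), so k ≡ 9·9 ≡ 3 (mod 13).
x = 0 + 3·3 = 9.

9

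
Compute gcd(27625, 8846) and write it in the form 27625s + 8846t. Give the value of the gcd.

1

Apply Euclid's algorithm to 27625 and 8846:
27625 = 3×8846 + 1087
8846 = 8×1087 + 150
1087 = 7×150 + 37
150 = 4×37 + 2
37 = 18×2 + 1
2 = 2×1 + 0
gcd(27625, 8846) = 1.
Working backward:
1 = 37 − 18·2
1 = −18·150 + 73·37
1 = 73·1087 − 529·150
1 = −529·8846 + 4305·1087
1 = 4305·27625 − 13444·8846
So 1 = (4305)·27625 + (-13444)·8846.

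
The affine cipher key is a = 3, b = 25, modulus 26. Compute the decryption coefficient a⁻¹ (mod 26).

9

Apply the Euclidean algorithm to 26 and 3:
26 = 8·3 + 2
3 = 1·2 + 1
2 = 2·1 + 0
gcd = 1, so the inverse exists. Back-substitute:
1 = 3 − 2
1 = −26 + 9·3
So 3·9 ≡ 1 (mod 26).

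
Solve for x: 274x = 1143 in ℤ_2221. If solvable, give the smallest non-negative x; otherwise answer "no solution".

First find gcd(274, 2221):
2221 = 8·274 + 29
274 = 9·29 + 13
29 = 2·13 + 3
13 = 4·3 + 1
3 = 3·1 + 0
gcd = 1, so a unique solution mod 2221 exists.
Back-substitute for the Bézout coefficients:
1 = 13 − 4·3
1 = −4·29 + 9·13
1 = 9·274 − 85·29
1 = −85·2221 + 689·274
So 274·(689) ≡ 1 (mod 2221), giving 274⁻¹ ≡ 689.
x ≡ 274⁻¹·1143 ≡ 689·1143 ≡ 1293 (mod 2221).

1293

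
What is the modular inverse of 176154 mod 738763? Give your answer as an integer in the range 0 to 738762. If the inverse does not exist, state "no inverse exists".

657784

gcd(738763, 176154) by repeated division:
738763 = 4×176154 + 34147
176154 = 5×34147 + 5419
34147 = 6×5419 + 1633
5419 = 3×1633 + 520
1633 = 3×520 + 73
520 = 7×73 + 9
73 = 8×9 + 1
9 = 9×1 + 0
The gcd is 1. Working backward:
1 = 73 − 8·9
1 = −8·520 + 57·73
1 = 57·1633 − 179·520
1 = −179·5419 + 594·1633
1 = 594·34147 − 3743·5419
1 = −3743·176154 + 19309·34147
1 = 19309·738763 − 80979·176154
So 176154·(-80979) ≡ 1 (mod 738763), and -80979 ≡ 657784 (mod 738763).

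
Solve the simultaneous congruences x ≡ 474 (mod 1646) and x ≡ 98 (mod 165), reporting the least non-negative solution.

Write x = 474 + 1646·k. Then 1646·k ≡ 98 − 474 ≡ 119 (mod 165).
Need 1646⁻¹ mod 165. Extended Euclid on (165, 161):
165 = 1·161 + 4
161 = 40·4 + 1
4 = 4·1 + 0
Back-substitute:
1 = 161 − 40·4
1 = −40·165 + 41·161
1646⁻¹ ≡ 41 (mod 165), so k ≡ 41·119 ≡ 94 (mod 165).
x = 474 + 1646·94 = 155198.

155198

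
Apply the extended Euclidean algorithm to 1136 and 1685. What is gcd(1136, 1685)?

1

Repeated division:
1685 = 1·1136 + 549
1136 = 2·549 + 38
549 = 14·38 + 17
38 = 2·17 + 4
17 = 4·4 + 1
4 = 4·1 + 0
gcd(1136, 1685) = 1.
Working backward:
1 = 17 − 4·4
1 = −4·38 + 9·17
1 = 9·549 − 130·38
1 = −130·1136 + 269·549
1 = 269·1685 − 399·1136
So 1 = (269)·1685 + (-399)·1136.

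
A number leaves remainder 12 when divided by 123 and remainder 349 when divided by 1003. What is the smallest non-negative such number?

Write x = 12 + 123·k. Then 123·k ≡ 349 − 12 ≡ 337 (mod 1003).
Need 123⁻¹ mod 1003. Extended Euclid on (1003, 123):
1003 = 8×123 + 19
123 = 6×19 + 9
19 = 2×9 + 1
9 = 9×1 + 0
Back-substitute:
1 = 19 − 2·9
1 = −2·123 + 13·19
1 = 13·1003 − 106·123
123⁻¹ ≡ 897 (mod 1003), so k ≡ 897·337 ≡ 386 (mod 1003).
x = 12 + 123·386 = 47490.

47490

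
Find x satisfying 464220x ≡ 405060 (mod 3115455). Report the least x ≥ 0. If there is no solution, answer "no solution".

First find gcd(464220, 3115455):
3115455 = 6·464220 + 330135
464220 = 1·330135 + 134085
330135 = 2·134085 + 61965
134085 = 2·61965 + 10155
61965 = 6·10155 + 1035
10155 = 9·1035 + 840
1035 = 1·840 + 195
840 = 4·195 + 60
195 = 3·60 + 15
60 = 4·15 + 0
gcd = 15 and 15 | 405060, so solutions exist. Divide through by 15: 30948x ≡ 27004 (mod 207697).
Now find 30948⁻¹ mod 207697:
207697 = 6×30948 + 22009
30948 = 1×22009 + 8939
22009 = 2×8939 + 4131
8939 = 2×4131 + 677
4131 = 6×677 + 69
677 = 9×69 + 56
69 = 1×56 + 13
56 = 4×13 + 4
13 = 3×4 + 1
4 = 4×1 + 0
Back-substitute:
1 = 13 − 3·4
1 = −3·56 + 13·13
1 = 13·69 − 16·56
1 = −16·677 + 157·69
1 = 157·4131 − 958·677
1 = −958·8939 + 2073·4131
1 = 2073·22009 − 5104·8939
1 = −5104·30948 + 7177·22009
1 = 7177·207697 − 48166·30948
So 30948·(-48166) ≡ 1 (mod 207697), i.e. 30948⁻¹ ≡ 159531.
Then x ≡ 159531·27004 ≡ 131647 (mod 207697); the smallest non-negative solution is x = 131647.

131647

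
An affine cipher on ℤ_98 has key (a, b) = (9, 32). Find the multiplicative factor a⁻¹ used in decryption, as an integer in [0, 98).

gcd(98, 9) by repeated division:
98 = 10·9 + 8
9 = 1·8 + 1
8 = 8·1 + 0
Since gcd(9, 98) = 1, back-substitute to write 1 as a combination:
1 = 9 − 8
1 = −98 + 11·9
So 9·11 ≡ 1 (mod 98).

11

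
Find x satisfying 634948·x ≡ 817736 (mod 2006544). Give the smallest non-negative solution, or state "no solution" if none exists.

First find gcd(634948, 2006544):
2006544 = 3·634948 + 101700
634948 = 6·101700 + 24748
101700 = 4·24748 + 2708
24748 = 9·2708 + 376
2708 = 7·376 + 76
376 = 4·76 + 72
76 = 1·72 + 4
72 = 18·4 + 0
gcd = 4 and 4 | 817736, so solutions exist. Divide through by 4: 158737x ≡ 204434 (mod 501636).
Now find 158737⁻¹ mod 501636:
501636 = 3*158737 + 25425
158737 = 6*25425 + 6187
25425 = 4*6187 + 677
6187 = 9*677 + 94
677 = 7*94 + 19
94 = 4*19 + 18
19 = 1*18 + 1
18 = 18*1 + 0
Back-substitute:
1 = 19 − 18
1 = −94 + 5·19
1 = 5·677 − 36·94
1 = −36·6187 + 329·677
1 = 329·25425 − 1352·6187
1 = −1352·158737 + 8441·25425
1 = 8441·501636 − 26675·158737
So 158737·(-26675) ≡ 1 (mod 501636), i.e. 158737⁻¹ ≡ 474961.
Then x ≡ 474961·204434 ≡ 8006 (mod 501636); the smallest non-negative solution is x = 8006.

8006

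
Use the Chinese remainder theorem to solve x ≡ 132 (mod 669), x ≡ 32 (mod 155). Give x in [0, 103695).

Write x = 132 + 669·k. Then 669·k ≡ 32 − 132 ≡ 55 (mod 155).
Need 669⁻¹ mod 155. Extended Euclid on (155, 49):
155 = 3*49 + 8
49 = 6*8 + 1
8 = 8*1 + 0
Back-substitute:
1 = 49 − 6·8
1 = −6·155 + 19·49
669⁻¹ ≡ 19 (mod 155), so k ≡ 19·55 ≡ 115 (mod 155).
x = 132 + 669·115 = 77067.

77067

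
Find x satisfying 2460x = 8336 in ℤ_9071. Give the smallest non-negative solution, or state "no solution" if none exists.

First find gcd(2460, 9071):
9071 = 3×2460 + 1691
2460 = 1×1691 + 769
1691 = 2×769 + 153
769 = 5×153 + 4
153 = 38×4 + 1
4 = 4×1 + 0
gcd = 1, so a unique solution mod 9071 exists.
Back-substitute for the Bézout coefficients:
1 = 153 − 38·4
1 = −38·769 + 191·153
1 = 191·1691 − 420·769
1 = −420·2460 + 611·1691
1 = 611·9071 − 2253·2460
So 2460·(-2253) ≡ 1 (mod 9071), giving 2460⁻¹ ≡ 6818.
x ≡ 2460⁻¹·8336 ≡ 6818·8336 ≡ 5033 (mod 9071).

5033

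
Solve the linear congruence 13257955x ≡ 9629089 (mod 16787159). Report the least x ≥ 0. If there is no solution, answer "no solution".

First find gcd(13257955, 16787159):
16787159 = 1·13257955 + 3529204
13257955 = 3·3529204 + 2670343
3529204 = 1·2670343 + 858861
2670343 = 3·858861 + 93760
858861 = 9·93760 + 15021
93760 = 6·15021 + 3634
15021 = 4·3634 + 485
3634 = 7·485 + 239
485 = 2·239 + 7
239 = 34·7 + 1
7 = 7·1 + 0
gcd = 1, so a unique solution mod 16787159 exists.
Back-substitute for the Bézout coefficients:
1 = 239 − 34·7
1 = −34·485 + 69·239
1 = 69·3634 − 517·485
1 = −517·15021 + 2137·3634
1 = 2137·93760 − 13339·15021
1 = −13339·858861 + 122188·93760
1 = 122188·2670343 − 379903·858861
1 = −379903·3529204 + 502091·2670343
1 = 502091·13257955 − 1886176·3529204
1 = −1886176·16787159 + 2388267·13257955
So 13257955·(2388267) ≡ 1 (mod 16787159), giving 13257955⁻¹ ≡ 2388267.
x ≡ 13257955⁻¹·9629089 ≡ 2388267·9629089 ≡ 5661709 (mod 16787159).

5661709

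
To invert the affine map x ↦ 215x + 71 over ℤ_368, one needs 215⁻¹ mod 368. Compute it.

Run Euclid on (368, 215):
368 = 1×215 + 153
215 = 1×153 + 62
153 = 2×62 + 29
62 = 2×29 + 4
29 = 7×4 + 1
4 = 4×1 + 0
The gcd is 1. Working backward:
1 = 29 − 7·4
1 = −7·62 + 15·29
1 = 15·153 − 37·62
1 = −37·215 + 52·153
1 = 52·368 − 89·215
Thus 215·(-89) ≡ 1 (mod 368); reducing, -89 mod 368 = 279.

279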